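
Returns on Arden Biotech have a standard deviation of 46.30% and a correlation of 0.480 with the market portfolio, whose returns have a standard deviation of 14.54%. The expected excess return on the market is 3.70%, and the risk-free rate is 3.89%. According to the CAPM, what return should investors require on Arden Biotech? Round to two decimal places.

β = ρ × σ_i / σ_m = 0.480 × 46.30% / 14.54% = 1.5285
E(R) = 3.89% + 1.5285 × 3.70% = 9.55%

9.55%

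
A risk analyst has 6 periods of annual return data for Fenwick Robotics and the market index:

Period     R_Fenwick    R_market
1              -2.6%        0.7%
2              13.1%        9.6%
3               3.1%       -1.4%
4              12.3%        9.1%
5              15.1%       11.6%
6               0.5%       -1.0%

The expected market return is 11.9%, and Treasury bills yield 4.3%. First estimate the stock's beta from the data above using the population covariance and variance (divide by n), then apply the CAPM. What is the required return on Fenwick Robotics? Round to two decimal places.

Mean R_i = (-2.6 + 13.1 + 3.1 + 12.3 + 15.1 + 0.5) / 6 = 6.9167%
Mean R_m = (0.7 + 9.6 − 1.4 + 9.1 + 11.6 − 1.0) / 6 = 4.7667%
Σ(R_i − R̄_i)(R_m − R̄_m) = 208.3733  ⇒  Cov = 208.3733 / 6 = 34.7289
Σ(R_m − R̄_m)² = 176.6533  ⇒  Var(R_m) = 176.6533 / 6 = 29.4422
β = Cov / Var(R_m) = 34.7289 / 29.4422 = 1.1796
MRP = 11.9% − 4.3% = 7.60%
E(R) = R_f + β × MRP = 4.3% + 1.1796 × 7.6% = 13.26%

13.26%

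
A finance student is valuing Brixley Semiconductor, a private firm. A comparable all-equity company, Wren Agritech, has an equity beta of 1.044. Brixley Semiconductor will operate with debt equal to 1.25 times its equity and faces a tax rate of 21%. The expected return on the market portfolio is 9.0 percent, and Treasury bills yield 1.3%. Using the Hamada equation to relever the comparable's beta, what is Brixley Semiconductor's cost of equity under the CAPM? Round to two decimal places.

17.28%

β_L = β_U × [1 + (1 − t)(D/E)] = 1.044 × [1 + (1 − 0.21) × 1.25]
    = 1.044 × [1 + 0.79 × 1.25] = 1.044 × 1.9875 = 2.0750
MRP = 9.0% − 1.3% = 7.70%
E(R) = R_f + β_L × MRP = 1.3% + 2.0750 × 7.7% = 17.28%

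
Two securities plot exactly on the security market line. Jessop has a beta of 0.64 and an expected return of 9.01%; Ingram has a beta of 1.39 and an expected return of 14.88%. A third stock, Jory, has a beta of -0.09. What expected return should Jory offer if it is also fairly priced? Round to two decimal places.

MRP (SML slope) = (14.88% − 9.01%) / (1.39 − 0.64) = 5.87% / 0.75 = 7.8267%
R_f (intercept) = 9.01% − 0.64 × 7.8267% = 4.0009%
E(R_Jory) = R_f + β × MRP = 4.0009% + -0.09 × 7.8267% = 3.30%

3.30%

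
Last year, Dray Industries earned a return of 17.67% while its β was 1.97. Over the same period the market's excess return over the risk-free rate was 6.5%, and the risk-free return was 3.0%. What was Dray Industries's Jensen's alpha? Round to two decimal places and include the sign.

CAPM benchmark = R_f + β(R_m − R_f) = 3.0% + 1.97 × 6.5% = 15.8050%
α = actual − benchmark = 17.67% − 15.8050% = +1.87%

+1.87%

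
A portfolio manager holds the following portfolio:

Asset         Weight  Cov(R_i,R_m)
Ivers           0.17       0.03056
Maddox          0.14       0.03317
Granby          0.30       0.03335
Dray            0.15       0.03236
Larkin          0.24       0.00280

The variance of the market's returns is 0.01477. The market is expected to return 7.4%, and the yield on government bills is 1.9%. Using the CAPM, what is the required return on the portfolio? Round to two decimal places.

β_Ivers = 0.03056 / 0.01477 = 2.0691
β_Maddox = 0.03317 / 0.01477 = 2.2458
β_Granby = 0.03335 / 0.01477 = 2.2580
β_Dray = 0.03236 / 0.01477 = 2.1909
β_Larkin = 0.00280 / 0.01477 = 0.1896
β_P = Σ w_i β_i = 0.17×2.0691 + 0.14×2.2458 + 0.30×2.2580 + 0.15×2.1909 + 0.24×0.1896 = 1.7177
MRP = 7.4% − 1.9% = 5.50%
E(R_P) = R_f + β_P × MRP = 1.9% + 1.7177 × 5.5% = 11.35%

11.35%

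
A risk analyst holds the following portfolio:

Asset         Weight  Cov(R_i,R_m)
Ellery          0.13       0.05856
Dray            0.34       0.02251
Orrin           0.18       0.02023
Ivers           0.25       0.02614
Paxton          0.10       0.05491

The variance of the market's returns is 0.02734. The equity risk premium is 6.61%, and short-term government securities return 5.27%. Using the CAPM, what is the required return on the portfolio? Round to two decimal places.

β_Ellery = 0.05856 / 0.02734 = 2.1419
β_Dray = 0.02251 / 0.02734 = 0.8233
β_Orrin = 0.02023 / 0.02734 = 0.7399
β_Ivers = 0.02614 / 0.02734 = 0.9561
β_Paxton = 0.05491 / 0.02734 = 2.0084
β_P = Σ w_i β_i = 0.13×2.1419 + 0.34×0.8233 + 0.18×0.7399 + 0.25×0.9561 + 0.10×2.0084 = 1.1314
E(R_P) = R_f + β_P × MRP = 5.27% + 1.1314 × 6.61% = 12.75%

12.75%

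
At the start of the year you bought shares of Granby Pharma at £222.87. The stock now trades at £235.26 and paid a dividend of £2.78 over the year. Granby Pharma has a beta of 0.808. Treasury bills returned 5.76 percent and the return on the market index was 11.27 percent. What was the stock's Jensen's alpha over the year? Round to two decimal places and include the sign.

-3.41%

Realised HPR = (P1 + D1 − P0) / P0 = (235.26 + 2.78 − 222.87) / 222.87 = 15.17 / 222.87 = 6.8067%
MRP = 11.27% − 5.76% = 5.51%
CAPM required = R_f + β·MRP = 5.76% + 0.808 × 5.51% = 10.21208%
α = realised − required = 6.8067% − 10.21208% = -3.41%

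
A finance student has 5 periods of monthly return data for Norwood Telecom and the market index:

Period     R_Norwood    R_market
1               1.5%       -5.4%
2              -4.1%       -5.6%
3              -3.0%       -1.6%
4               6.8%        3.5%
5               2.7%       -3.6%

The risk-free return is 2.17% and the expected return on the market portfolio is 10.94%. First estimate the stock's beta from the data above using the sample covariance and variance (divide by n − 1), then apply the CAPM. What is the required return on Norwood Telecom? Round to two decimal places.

9.00%

Mean R_i = (1.5 − 4.1 − 3.0 + 6.8 + 2.7) / 5 = 0.7800%
Mean R_m = (-5.4 − 5.6 − 1.6 + 3.5 − 3.6) / 5 = -2.5400%
Σ(R_i − R̄_i)(R_m − R̄_m) = 43.6460  ⇒  Cov = 43.6460 / 4 = 10.9115
Σ(R_m − R̄_m)² = 56.0320  ⇒  Var(R_m) = 56.0320 / 4 = 14.0080
β = Cov / Var(R_m) = 10.9115 / 14.0080 = 0.7789
MRP = 10.94% − 2.17% = 8.77%
E(R) = R_f + β × MRP = 2.17% + 0.7789 × 8.77% = 9.00%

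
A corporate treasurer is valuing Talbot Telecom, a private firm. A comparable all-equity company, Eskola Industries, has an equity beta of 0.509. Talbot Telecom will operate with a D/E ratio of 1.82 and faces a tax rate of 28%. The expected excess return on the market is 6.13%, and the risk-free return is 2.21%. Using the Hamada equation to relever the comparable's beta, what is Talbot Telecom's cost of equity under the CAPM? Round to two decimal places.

β_L = β_U × [1 + (1 − t)(D/E)] = 0.509 × [1 + (1 − 0.28) × 1.82]
    = 0.509 × [1 + 0.72 × 1.82] = 0.509 × 2.3104 = 1.1760
E(R) = R_f + β_L × MRP = 2.21% + 1.1760 × 6.13% = 9.42%

9.42%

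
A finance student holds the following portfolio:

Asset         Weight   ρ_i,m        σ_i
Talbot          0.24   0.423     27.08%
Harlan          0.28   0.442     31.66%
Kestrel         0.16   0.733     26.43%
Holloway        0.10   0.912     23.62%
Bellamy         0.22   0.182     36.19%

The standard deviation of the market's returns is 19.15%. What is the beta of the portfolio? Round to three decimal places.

0.698

β_Talbot = 0.423 × 27.08% / 19.15% = 0.5982
β_Harlan = 0.442 × 31.66% / 19.15% = 0.7307
β_Kestrel = 0.733 × 26.43% / 19.15% = 1.0117
β_Holloway = 0.912 × 23.62% / 19.15% = 1.1249
β_Bellamy = 0.182 × 36.19% / 19.15% = 0.3439
β_P = Σ w_i β_i = 0.24×0.5982 + 0.28×0.7307 + 0.16×1.0117 + 0.10×1.1249 + 0.22×0.3439 = 0.6982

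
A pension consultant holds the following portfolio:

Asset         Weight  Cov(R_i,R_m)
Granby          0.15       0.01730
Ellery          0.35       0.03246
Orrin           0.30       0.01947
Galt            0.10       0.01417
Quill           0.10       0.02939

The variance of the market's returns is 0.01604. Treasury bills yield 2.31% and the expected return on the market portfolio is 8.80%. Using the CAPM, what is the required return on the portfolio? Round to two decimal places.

β_Granby = 0.01730 / 0.01604 = 1.0786
β_Ellery = 0.03246 / 0.01604 = 2.0237
β_Orrin = 0.01947 / 0.01604 = 1.2138
β_Galt = 0.01417 / 0.01604 = 0.8834
β_Quill = 0.02939 / 0.01604 = 1.8323
β_P = Σ w_i β_i = 0.15×1.0786 + 0.35×2.0237 + 0.30×1.2138 + 0.10×0.8834 + 0.10×1.8323 = 1.5058
MRP = 8.80% − 2.31% = 6.49%
E(R_P) = R_f + β_P × MRP = 2.31% + 1.5058 × 6.49% = 12.08%

12.08%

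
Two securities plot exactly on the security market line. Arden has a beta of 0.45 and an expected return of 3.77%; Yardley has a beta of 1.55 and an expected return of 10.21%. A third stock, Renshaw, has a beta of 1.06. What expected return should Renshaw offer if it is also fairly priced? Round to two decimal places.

7.34%

MRP (SML slope) = (10.21% − 3.77%) / (1.55 − 0.45) = 6.44% / 1.10 = 5.8545%
R_f (intercept) = 3.77% − 0.45 × 5.8545% = 1.1355%
E(R_Renshaw) = R_f + β × MRP = 1.1355% + 1.06 × 5.8545% = 7.34%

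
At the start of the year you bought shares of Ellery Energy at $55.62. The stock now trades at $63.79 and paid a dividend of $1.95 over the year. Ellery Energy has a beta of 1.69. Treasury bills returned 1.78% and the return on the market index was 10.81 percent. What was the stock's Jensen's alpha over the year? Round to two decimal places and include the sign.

Realised HPR = (P1 + D1 − P0) / P0 = (63.79 + 1.95 − 55.62) / 55.62 = 10.12 / 55.62 = 18.1949%
MRP = 10.81% − 1.78% = 9.03%
CAPM required = R_f + β·MRP = 1.78% + 1.69 × 9.03% = 17.0407%
α = realised − required = 18.1949% − 17.0407% = +1.15%

+1.15%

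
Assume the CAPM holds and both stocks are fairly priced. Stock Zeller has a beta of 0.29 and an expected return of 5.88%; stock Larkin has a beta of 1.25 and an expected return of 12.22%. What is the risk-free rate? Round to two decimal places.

Both satisfy E(R) = R_f + β·MRP, so the slope of the SML is
MRP = (12.22% − 5.88%) / (1.25 − 0.29) = 6.34% / 0.96 = 6.6042%
R_f = E(R_Zeller) − β_Zeller·MRP = 5.88% − 0.29 × 6.6042% = 3.9648%

3.96%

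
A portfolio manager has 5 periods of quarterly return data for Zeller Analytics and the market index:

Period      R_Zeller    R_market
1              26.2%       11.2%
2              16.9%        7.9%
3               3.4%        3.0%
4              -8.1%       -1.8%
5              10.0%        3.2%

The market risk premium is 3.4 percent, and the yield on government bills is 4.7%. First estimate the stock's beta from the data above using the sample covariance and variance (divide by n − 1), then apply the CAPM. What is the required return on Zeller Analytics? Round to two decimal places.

13.42%

Mean R_i = (26.2 + 16.9 + 3.4 − 8.1 + 10.0) / 5 = 9.6800%
Mean R_m = (11.2 + 7.9 + 3.0 − 1.8 + 3.2) / 5 = 4.7000%
Σ(R_i − R̄_i)(R_m − R̄_m) = 256.2500  ⇒  Cov = 256.2500 / 4 = 64.0625
Σ(R_m − R̄_m)² = 99.8800  ⇒  Var(R_m) = 99.8800 / 4 = 24.9700
β = Cov / Var(R_m) = 64.0625 / 24.9700 = 2.5656
E(R) = R_f + β × MRP = 4.7% + 2.5656 × 3.4% = 13.42%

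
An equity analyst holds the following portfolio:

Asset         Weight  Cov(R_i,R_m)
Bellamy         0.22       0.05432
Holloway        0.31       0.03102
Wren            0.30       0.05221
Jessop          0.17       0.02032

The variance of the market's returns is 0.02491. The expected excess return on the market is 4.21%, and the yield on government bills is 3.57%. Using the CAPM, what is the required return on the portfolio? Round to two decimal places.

β_Bellamy = 0.05432 / 0.02491 = 2.1807
β_Holloway = 0.03102 / 0.02491 = 1.2453
β_Wren = 0.05221 / 0.02491 = 2.0959
β_Jessop = 0.02032 / 0.02491 = 0.8157
β_P = Σ w_i β_i = 0.22×2.1807 + 0.31×1.2453 + 0.30×2.0959 + 0.17×0.8157 = 1.6332
E(R_P) = R_f + β_P × MRP = 3.57% + 1.6332 × 4.21% = 10.45%

10.45%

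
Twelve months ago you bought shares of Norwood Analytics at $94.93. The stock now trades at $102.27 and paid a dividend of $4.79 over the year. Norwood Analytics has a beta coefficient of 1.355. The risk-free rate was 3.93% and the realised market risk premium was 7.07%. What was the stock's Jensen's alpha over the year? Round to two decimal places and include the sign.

Realised HPR = (P1 + D1 − P0) / P0 = (102.27 + 4.79 − 94.93) / 94.93 = 12.13 / 94.93 = 12.7778%
CAPM required = R_f + β·MRP = 3.93% + 1.355 × 7.07% = 13.50985%
α = realised − required = 12.7778% − 13.50985% = -0.73%

-0.73%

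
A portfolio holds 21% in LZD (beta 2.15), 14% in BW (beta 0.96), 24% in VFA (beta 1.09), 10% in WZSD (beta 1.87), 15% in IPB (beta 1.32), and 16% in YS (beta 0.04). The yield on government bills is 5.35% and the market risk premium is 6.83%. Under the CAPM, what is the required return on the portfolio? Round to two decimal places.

β_P = Σ w_i β_i = 0.21×2.15 + 0.14×0.96 + 0.24×1.09 + 0.10×1.87 + 0.15×1.32 + 0.16×0.04 = 1.2389
E(R_P) = R_f + β_P × MRP = 5.35% + 1.2389 × 6.83% = 13.81%

13.81%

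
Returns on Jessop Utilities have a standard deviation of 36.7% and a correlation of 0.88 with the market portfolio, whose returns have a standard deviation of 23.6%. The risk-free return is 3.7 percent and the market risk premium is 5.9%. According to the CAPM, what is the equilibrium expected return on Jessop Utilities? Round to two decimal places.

β = ρ × σ_i / σ_m = 0.88 × 36.7% / 23.6% = 1.3685
E(R) = 3.7% + 1.3685 × 5.9% = 11.77%

11.77%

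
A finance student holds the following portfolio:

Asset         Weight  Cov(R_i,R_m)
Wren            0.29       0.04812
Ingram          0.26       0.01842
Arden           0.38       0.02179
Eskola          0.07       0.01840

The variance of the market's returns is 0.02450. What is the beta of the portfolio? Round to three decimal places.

1.156

β_Wren = 0.04812 / 0.02450 = 1.9641
β_Ingram = 0.01842 / 0.02450 = 0.7518
β_Arden = 0.02179 / 0.02450 = 0.8894
β_Eskola = 0.01840 / 0.02450 = 0.7510
β_P = Σ w_i β_i = 0.29×1.9641 + 0.26×0.7518 + 0.38×0.8894 + 0.07×0.7510 = 1.1556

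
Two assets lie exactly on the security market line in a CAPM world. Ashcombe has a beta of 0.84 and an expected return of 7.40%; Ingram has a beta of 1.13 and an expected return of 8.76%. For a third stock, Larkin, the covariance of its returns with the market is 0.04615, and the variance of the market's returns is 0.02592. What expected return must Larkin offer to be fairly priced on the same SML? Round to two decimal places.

11.81%

MRP = (8.76% − 7.40%) / (1.13 − 0.84) = 4.6897%
R_f = 7.40% − 0.84 × 4.6897% = 3.4607%
β_Larkin = Cov / Var(R_m) = 0.04615 / 0.02592 = 1.7805
E(R_Larkin) = R_f + β × MRP = 3.4607% + 1.7805 × 4.6897% = 11.81%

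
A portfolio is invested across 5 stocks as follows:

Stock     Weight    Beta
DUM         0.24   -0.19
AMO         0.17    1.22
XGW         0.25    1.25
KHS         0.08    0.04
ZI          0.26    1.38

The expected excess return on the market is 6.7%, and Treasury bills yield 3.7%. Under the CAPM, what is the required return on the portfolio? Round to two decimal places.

9.30%

β_P = Σ w_i β_i = 0.24×-0.19 + 0.17×1.22 + 0.25×1.25 + 0.08×0.04 + 0.26×1.38 = 0.8363
E(R_P) = R_f + β_P × MRP = 3.7% + 0.8363 × 6.7% = 9.30%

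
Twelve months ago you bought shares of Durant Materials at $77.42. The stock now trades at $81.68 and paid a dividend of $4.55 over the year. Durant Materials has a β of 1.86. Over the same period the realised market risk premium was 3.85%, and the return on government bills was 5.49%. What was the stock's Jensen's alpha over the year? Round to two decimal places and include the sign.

Realised HPR = (P1 + D1 − P0) / P0 = (81.68 + 4.55 − 77.42) / 77.42 = 8.81 / 77.42 = 11.3795%
CAPM required = R_f + β·MRP = 5.49% + 1.86 × 3.85% = 12.6510%
α = realised − required = 11.3795% − 12.6510% = -1.27%

-1.27%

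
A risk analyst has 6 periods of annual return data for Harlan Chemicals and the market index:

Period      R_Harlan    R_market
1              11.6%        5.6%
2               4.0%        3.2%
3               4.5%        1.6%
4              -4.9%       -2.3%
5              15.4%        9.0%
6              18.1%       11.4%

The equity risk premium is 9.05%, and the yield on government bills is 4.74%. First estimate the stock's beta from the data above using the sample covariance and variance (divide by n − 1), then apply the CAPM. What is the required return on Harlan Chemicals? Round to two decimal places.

19.93%

Mean R_i = (11.6 + 4.0 + 4.5 − 4.9 + 15.4 + 18.1) / 6 = 8.1167%
Mean R_m = (5.6 + 3.2 + 1.6 − 2.3 + 9.0 + 11.4) / 6 = 4.7500%
Σ(R_i − R̄_i)(R_m − R̄_m) = 209.8450  ⇒  Cov = 209.8450 / 5 = 41.9690
Σ(R_m − R̄_m)² = 125.0350  ⇒  Var(R_m) = 125.0350 / 5 = 25.0070
β = Cov / Var(R_m) = 41.9690 / 25.0070 = 1.6783
E(R) = R_f + β × MRP = 4.74% + 1.6783 × 9.05% = 19.93%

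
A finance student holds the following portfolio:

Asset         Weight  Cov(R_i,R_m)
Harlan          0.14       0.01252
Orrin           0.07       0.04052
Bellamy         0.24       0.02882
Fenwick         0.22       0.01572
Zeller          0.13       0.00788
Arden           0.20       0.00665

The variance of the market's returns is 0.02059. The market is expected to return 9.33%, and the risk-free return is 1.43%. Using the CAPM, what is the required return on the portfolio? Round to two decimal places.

β_Harlan = 0.01252 / 0.02059 = 0.6081
β_Orrin = 0.04052 / 0.02059 = 1.9679
β_Bellamy = 0.02882 / 0.02059 = 1.3997
β_Fenwick = 0.01572 / 0.02059 = 0.7635
β_Zeller = 0.00788 / 0.02059 = 0.3827
β_Arden = 0.00665 / 0.02059 = 0.3230
β_P = Σ w_i β_i = 0.14×0.6081 + 0.07×1.9679 + 0.24×1.3997 + 0.22×0.7635 + 0.13×0.3827 + 0.20×0.3230 = 0.8411
MRP = 9.33% − 1.43% = 7.90%
E(R_P) = R_f + β_P × MRP = 1.43% + 0.8411 × 7.90% = 8.07%

8.07%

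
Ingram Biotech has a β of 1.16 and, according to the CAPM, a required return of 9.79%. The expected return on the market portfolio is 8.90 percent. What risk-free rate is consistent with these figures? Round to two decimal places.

E(R) = R_f + β(E(R_m) − R_f) = R_f(1 − β) + β·E(R_m)
9.79% = R_f × (1 − 1.16) + 1.16 × 8.90%
9.79% = R_f × -0.16 + 10.3240%
R_f = (9.79% − 10.3240%) / -0.16 = 3.34%

3.34%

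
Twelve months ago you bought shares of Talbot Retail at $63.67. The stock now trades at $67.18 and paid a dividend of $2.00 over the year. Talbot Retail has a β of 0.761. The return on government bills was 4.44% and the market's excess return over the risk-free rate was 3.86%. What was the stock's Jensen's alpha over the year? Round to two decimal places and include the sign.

+1.28%

Realised HPR = (P1 + D1 − P0) / P0 = (67.18 + 2.00 − 63.67) / 63.67 = 5.51 / 63.67 = 8.6540%
CAPM required = R_f + β·MRP = 4.44% + 0.761 × 3.86% = 7.37746%
α = realised − required = 8.6540% − 7.37746% = +1.28%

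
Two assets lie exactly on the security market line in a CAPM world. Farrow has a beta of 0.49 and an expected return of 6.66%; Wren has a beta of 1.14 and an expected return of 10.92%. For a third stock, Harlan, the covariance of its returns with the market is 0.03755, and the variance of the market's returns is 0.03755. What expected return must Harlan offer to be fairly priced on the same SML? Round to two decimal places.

10.00%

MRP = (10.92% − 6.66%) / (1.14 − 0.49) = 6.5538%
R_f = 6.66% − 0.49 × 6.5538% = 3.4486%
β_Harlan = Cov / Var(R_m) = 0.03755 / 0.03755 = 1.0000
E(R_Harlan) = R_f + β × MRP = 3.4486% + 1.0000 × 6.5538% = 10.00%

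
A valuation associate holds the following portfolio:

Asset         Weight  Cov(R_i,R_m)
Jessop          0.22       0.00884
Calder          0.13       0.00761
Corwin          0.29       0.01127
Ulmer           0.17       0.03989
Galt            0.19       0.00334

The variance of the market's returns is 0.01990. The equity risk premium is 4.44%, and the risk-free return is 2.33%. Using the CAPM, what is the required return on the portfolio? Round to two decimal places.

5.37%

β_Jessop = 0.00884 / 0.01990 = 0.4442
β_Calder = 0.00761 / 0.01990 = 0.3824
β_Corwin = 0.01127 / 0.01990 = 0.5663
β_Ulmer = 0.03989 / 0.01990 = 2.0045
β_Galt = 0.00334 / 0.01990 = 0.1678
β_P = Σ w_i β_i = 0.22×0.4442 + 0.13×0.3824 + 0.29×0.5663 + 0.17×2.0045 + 0.19×0.1678 = 0.6843
E(R_P) = R_f + β_P × MRP = 2.33% + 0.6843 × 4.44% = 5.37%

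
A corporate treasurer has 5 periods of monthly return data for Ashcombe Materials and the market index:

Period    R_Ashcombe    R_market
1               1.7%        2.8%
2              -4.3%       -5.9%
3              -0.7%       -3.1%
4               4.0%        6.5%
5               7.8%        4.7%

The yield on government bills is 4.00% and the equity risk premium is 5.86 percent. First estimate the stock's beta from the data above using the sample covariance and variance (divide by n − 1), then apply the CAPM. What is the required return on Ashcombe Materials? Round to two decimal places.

Mean R_i = (1.7 − 4.3 − 0.7 + 4.0 + 7.8) / 5 = 1.7000%
Mean R_m = (2.8 − 5.9 − 3.1 + 6.5 + 4.7) / 5 = 1.0000%
Σ(R_i − R̄_i)(R_m − R̄_m) = 86.4600  ⇒  Cov = 86.4600 / 4 = 21.6150
Σ(R_m − R̄_m)² = 111.6000  ⇒  Var(R_m) = 111.6000 / 4 = 27.9000
β = Cov / Var(R_m) = 21.6150 / 27.9000 = 0.7747
E(R) = R_f + β × MRP = 4.00% + 0.7747 × 5.86% = 8.54%

8.54%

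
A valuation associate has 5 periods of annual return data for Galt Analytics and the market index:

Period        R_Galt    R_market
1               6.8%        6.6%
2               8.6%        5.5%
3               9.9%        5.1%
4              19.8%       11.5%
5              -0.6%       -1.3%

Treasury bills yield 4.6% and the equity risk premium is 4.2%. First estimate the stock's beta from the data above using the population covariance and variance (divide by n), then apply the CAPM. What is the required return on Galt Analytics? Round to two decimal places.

Mean R_i = (6.8 + 8.6 + 9.9 + 19.8 − 0.6) / 5 = 8.9000%
Mean R_m = (6.6 + 5.5 + 5.1 + 11.5 − 1.3) / 5 = 5.4800%
Σ(R_i − R̄_i)(R_m − R̄_m) = 127.2900  ⇒  Cov = 127.2900 / 5 = 25.4580
Σ(R_m − R̄_m)² = 83.6080  ⇒  Var(R_m) = 83.6080 / 5 = 16.7216
β = Cov / Var(R_m) = 25.4580 / 16.7216 = 1.5225
E(R) = R_f + β × MRP = 4.6% + 1.5225 × 4.2% = 10.99%

10.99%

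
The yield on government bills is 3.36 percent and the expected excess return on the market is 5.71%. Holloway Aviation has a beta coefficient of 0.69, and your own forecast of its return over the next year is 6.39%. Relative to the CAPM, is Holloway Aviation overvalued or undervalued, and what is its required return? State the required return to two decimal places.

Overvalued; required return 7.30%

Required return = R_f + β·MRP = 3.36% + 0.69 × 5.71% = 7.30%
Forecast 6.39% < required 7.30% → the stock plots below the SML → overvalued.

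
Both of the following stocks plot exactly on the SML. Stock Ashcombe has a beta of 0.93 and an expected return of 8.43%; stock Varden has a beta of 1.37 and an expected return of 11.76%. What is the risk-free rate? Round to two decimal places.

1.39%

Both satisfy E(R) = R_f + β·MRP, so the slope of the SML is
MRP = (11.76% − 8.43%) / (1.37 − 0.93) = 3.33% / 0.44 = 7.5682%
R_f = E(R_Ashcombe) − β_Ashcombe·MRP = 8.43% − 0.93 × 7.5682% = 1.3916%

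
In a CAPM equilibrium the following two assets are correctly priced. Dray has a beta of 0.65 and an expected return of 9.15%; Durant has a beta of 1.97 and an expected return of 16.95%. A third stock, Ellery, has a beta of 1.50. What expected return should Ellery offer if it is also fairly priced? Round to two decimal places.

14.17%

MRP (SML slope) = (16.95% − 9.15%) / (1.97 − 0.65) = 7.80% / 1.32 = 5.9091%
R_f (intercept) = 9.15% − 0.65 × 5.9091% = 5.3091%
E(R_Ellery) = R_f + β × MRP = 5.3091% + 1.50 × 5.9091% = 14.17%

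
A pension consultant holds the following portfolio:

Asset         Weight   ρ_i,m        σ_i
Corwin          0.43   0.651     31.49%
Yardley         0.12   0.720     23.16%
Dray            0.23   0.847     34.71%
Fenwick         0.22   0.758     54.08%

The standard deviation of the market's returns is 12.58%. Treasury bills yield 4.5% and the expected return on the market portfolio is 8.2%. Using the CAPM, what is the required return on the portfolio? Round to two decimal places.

12.32%

β_Corwin = 0.651 × 31.49% / 12.58% = 1.6296
β_Yardley = 0.720 × 23.16% / 12.58% = 1.3255
β_Dray = 0.847 × 34.71% / 12.58% = 2.3370
β_Fenwick = 0.758 × 54.08% / 12.58% = 3.2586
β_P = Σ w_i β_i = 0.43×1.6296 + 0.12×1.3255 + 0.23×2.3370 + 0.22×3.2586 = 2.1142
MRP = 8.2% − 4.5% = 3.70%
E(R_P) = R_f + β_P × MRP = 4.5% + 2.1142 × 3.7% = 12.32%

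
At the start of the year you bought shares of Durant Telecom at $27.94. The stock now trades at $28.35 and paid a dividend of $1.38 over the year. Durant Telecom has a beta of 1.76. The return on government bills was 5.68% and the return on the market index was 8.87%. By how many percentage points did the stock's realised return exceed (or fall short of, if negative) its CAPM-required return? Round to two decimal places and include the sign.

-4.89%

Realised HPR = (P1 + D1 − P0) / P0 = (28.35 + 1.38 − 27.94) / 27.94 = 1.79 / 27.94 = 6.4066%
MRP = 8.87% − 5.68% = 3.19%
CAPM required = R_f + β·MRP = 5.68% + 1.76 × 3.19% = 11.2944%
α = realised − required = 6.4066% − 11.2944% = -4.89%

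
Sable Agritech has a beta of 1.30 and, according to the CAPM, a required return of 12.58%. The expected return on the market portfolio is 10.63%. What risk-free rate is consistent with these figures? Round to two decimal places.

E(R) = R_f + β(E(R_m) − R_f) = R_f(1 − β) + β·E(R_m)
12.58% = R_f × (1 − 1.30) + 1.30 × 10.63%
12.58% = R_f × -0.30 + 13.8190%
R_f = (12.58% − 13.8190%) / -0.30 = 4.13%

4.13%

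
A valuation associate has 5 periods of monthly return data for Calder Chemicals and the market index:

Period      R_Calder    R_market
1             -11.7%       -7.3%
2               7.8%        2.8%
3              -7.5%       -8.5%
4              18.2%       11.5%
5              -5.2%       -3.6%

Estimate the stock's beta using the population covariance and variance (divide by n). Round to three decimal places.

Mean R_i = (-11.7 + 7.8 − 7.5 + 18.2 − 5.2) / 5 = 0.3200%
Mean R_m = (-7.3 + 2.8 − 8.5 + 11.5 − 3.6) / 5 = -1.0200%
Σ(R_i − R̄_i)(R_m − R̄_m) = 400.6520  ⇒  Cov = 400.6520 / 5 = 80.1304
Σ(R_m − R̄_m)² = 273.3880  ⇒  Var(R_m) = 273.3880 / 5 = 54.6776
β = Cov / Var(R_m) = 80.1304 / 54.6776 = 1.4655

1.466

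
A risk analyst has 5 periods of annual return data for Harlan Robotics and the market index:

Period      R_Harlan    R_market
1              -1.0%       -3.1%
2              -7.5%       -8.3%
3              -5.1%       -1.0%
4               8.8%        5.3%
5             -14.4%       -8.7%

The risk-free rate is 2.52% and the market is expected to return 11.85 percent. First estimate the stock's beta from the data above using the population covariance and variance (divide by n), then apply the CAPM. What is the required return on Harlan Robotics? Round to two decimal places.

Mean R_i = (-1.0 − 7.5 − 5.1 + 8.8 − 14.4) / 5 = -3.8400%
Mean R_m = (-3.1 − 8.3 − 1.0 + 5.3 − 8.7) / 5 = -3.1600%
Σ(R_i − R̄_i)(R_m − R̄_m) = 181.6980  ⇒  Cov = 181.6980 / 5 = 36.3396
Σ(R_m − R̄_m)² = 133.3520  ⇒  Var(R_m) = 133.3520 / 5 = 26.6704
β = Cov / Var(R_m) = 36.3396 / 26.6704 = 1.3625
MRP = 11.85% − 2.52% = 9.33%
E(R) = R_f + β × MRP = 2.52% + 1.3625 × 9.33% = 15.23%

15.23%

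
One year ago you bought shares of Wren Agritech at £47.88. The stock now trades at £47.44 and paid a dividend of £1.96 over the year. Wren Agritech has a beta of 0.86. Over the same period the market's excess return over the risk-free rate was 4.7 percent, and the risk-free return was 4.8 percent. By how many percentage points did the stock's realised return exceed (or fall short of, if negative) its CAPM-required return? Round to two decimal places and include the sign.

Realised HPR = (P1 + D1 − P0) / P0 = (47.44 + 1.96 − 47.88) / 47.88 = 1.52 / 47.88 = 3.1746%
CAPM required = R_f + β·MRP = 4.8% + 0.86 × 4.7% = 8.8420%
α = realised − required = 3.1746% − 8.8420% = -5.67%

-5.67%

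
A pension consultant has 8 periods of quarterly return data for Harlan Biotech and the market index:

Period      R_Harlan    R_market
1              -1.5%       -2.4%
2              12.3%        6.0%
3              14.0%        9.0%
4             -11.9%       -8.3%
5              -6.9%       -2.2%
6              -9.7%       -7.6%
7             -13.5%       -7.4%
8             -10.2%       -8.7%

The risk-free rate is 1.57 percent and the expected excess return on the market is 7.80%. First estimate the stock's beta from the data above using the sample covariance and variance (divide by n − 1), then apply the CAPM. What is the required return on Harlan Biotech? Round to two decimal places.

13.66%

Mean R_i = (-1.5 + 12.3 + 14.0 − 11.9 − 6.9 − 9.7 − 13.5 − 10.2) / 8 = -3.4250%
Mean R_m = (-2.4 + 6.0 + 9.0 − 8.3 − 2.2 − 7.6 − 7.4 − 8.7) / 8 = -2.7000%
Σ(R_i − R̄_i)(R_m − R̄_m) = 505.7300  ⇒  Cov = 505.7300 / 7 = 72.2471
Σ(R_m − R̄_m)² = 326.3800  ⇒  Var(R_m) = 326.3800 / 7 = 46.6257
β = Cov / Var(R_m) = 72.2471 / 46.6257 = 1.5495
E(R) = R_f + β × MRP = 1.57% + 1.5495 × 7.80% = 13.66%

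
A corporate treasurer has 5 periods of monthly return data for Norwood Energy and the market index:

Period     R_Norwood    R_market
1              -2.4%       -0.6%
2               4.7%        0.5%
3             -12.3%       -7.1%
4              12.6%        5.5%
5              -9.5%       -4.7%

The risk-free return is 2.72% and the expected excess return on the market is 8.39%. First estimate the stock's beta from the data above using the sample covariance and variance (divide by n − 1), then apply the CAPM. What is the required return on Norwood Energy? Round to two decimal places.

Mean R_i = (-2.4 + 4.7 − 12.3 + 12.6 − 9.5) / 5 = -1.3800%
Mean R_m = (-0.6 + 0.5 − 7.1 + 5.5 − 4.7) / 5 = -1.2800%
Σ(R_i − R̄_i)(R_m − R̄_m) = 196.2380  ⇒  Cov = 196.2380 / 4 = 49.0595
Σ(R_m − R̄_m)² = 95.1680  ⇒  Var(R_m) = 95.1680 / 4 = 23.7920
β = Cov / Var(R_m) = 49.0595 / 23.7920 = 2.0620
E(R) = R_f + β × MRP = 2.72% + 2.0620 × 8.39% = 20.02%

20.02%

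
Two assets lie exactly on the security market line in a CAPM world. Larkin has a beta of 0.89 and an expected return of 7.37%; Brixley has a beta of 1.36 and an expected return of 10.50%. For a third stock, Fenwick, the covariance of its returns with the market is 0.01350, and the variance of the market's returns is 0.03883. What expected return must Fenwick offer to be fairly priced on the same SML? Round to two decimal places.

3.76%

MRP = (10.50% − 7.37%) / (1.36 − 0.89) = 6.6596%
R_f = 7.37% − 0.89 × 6.6596% = 1.4430%
β_Fenwick = Cov / Var(R_m) = 0.01350 / 0.03883 = 0.3477
E(R_Fenwick) = R_f + β × MRP = 1.4430% + 0.3477 × 6.6596% = 3.76%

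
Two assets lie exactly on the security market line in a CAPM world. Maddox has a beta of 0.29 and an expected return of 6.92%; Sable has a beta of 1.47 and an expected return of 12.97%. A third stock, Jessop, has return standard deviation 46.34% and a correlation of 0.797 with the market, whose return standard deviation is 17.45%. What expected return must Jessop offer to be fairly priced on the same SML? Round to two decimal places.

MRP = (12.97% − 6.92%) / (1.47 − 0.29) = 5.1271%
R_f = 6.92% − 0.29 × 5.1271% = 5.4331%
β_Jessop = ρ·σ_i/σ_m = 0.797 × 46.34 / 17.45 = 2.1165
E(R_Jessop) = R_f + β × MRP = 5.4331% + 2.1165 × 5.1271% = 16.28%

16.28%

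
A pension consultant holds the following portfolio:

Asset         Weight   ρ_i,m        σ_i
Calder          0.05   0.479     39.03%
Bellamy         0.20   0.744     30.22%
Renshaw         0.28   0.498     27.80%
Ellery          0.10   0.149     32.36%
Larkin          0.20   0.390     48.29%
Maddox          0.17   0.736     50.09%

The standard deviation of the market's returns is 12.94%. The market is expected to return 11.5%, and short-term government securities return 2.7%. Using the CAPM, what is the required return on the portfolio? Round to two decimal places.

16.18%

β_Calder = 0.479 × 39.03% / 12.94% = 1.4448
β_Bellamy = 0.744 × 30.22% / 12.94% = 1.7375
β_Renshaw = 0.498 × 27.80% / 12.94% = 1.0699
β_Ellery = 0.149 × 32.36% / 12.94% = 0.3726
β_Larkin = 0.390 × 48.29% / 12.94% = 1.4554
β_Maddox = 0.736 × 50.09% / 12.94% = 2.8490
β_P = Σ w_i β_i = 0.05×1.4448 + 0.20×1.7375 + 0.28×1.0699 + 0.10×0.3726 + 0.20×1.4554 + 0.17×2.8490 = 1.5320
MRP = 11.5% − 2.7% = 8.80%
E(R_P) = R_f + β_P × MRP = 2.7% + 1.5320 × 8.8% = 16.18%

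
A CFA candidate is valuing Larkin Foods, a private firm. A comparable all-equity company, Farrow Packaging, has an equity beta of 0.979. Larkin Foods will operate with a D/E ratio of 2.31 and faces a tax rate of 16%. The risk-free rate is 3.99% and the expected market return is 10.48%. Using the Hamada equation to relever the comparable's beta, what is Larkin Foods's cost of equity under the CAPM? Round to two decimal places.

β_L = β_U × [1 + (1 − t)(D/E)] = 0.979 × [1 + (1 − 0.16) × 2.31]
    = 0.979 × [1 + 0.84 × 2.31] = 0.979 × 2.9404 = 2.8787
MRP = 10.48% − 3.99% = 6.49%
E(R) = R_f + β_L × MRP = 3.99% + 2.8787 × 6.49% = 22.67%

22.67%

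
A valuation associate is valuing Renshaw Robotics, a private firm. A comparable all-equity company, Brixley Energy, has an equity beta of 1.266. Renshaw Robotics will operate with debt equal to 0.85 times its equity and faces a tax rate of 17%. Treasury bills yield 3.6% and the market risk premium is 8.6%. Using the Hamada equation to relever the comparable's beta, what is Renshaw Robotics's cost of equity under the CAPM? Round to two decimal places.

22.17%

β_L = β_U × [1 + (1 − t)(D/E)] = 1.266 × [1 + (1 − 0.17) × 0.85]
    = 1.266 × [1 + 0.83 × 0.85] = 1.266 × 1.7055 = 2.1592
E(R) = R_f + β_L × MRP = 3.6% + 2.1592 × 8.6% = 22.17%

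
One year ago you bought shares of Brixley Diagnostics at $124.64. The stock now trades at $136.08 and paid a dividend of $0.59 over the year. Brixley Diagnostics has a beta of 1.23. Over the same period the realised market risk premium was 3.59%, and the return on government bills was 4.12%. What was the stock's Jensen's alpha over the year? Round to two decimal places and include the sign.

Realised HPR = (P1 + D1 − P0) / P0 = (136.08 + 0.59 − 124.64) / 124.64 = 12.03 / 124.64 = 9.6518%
CAPM required = R_f + β·MRP = 4.12% + 1.23 × 3.59% = 8.5357%
α = realised − required = 9.6518% − 8.5357% = +1.12%

+1.12%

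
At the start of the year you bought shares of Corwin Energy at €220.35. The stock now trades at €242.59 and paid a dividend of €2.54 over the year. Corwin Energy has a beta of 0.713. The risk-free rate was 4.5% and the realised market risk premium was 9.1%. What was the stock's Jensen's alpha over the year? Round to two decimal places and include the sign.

Realised HPR = (P1 + D1 − P0) / P0 = (242.59 + 2.54 − 220.35) / 220.35 = 24.78 / 220.35 = 11.2457%
CAPM required = R_f + β·MRP = 4.5% + 0.713 × 9.1% = 10.9883%
α = realised − required = 11.2457% − 10.9883% = +0.26%

+0.26%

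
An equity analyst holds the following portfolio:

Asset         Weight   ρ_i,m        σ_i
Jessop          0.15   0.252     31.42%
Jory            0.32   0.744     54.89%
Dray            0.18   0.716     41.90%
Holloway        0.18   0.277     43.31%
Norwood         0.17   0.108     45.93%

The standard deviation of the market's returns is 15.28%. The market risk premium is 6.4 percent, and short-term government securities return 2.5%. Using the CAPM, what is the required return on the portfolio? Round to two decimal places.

β_Jessop = 0.252 × 31.42% / 15.28% = 0.5182
β_Jory = 0.744 × 54.89% / 15.28% = 2.6727
β_Dray = 0.716 × 41.90% / 15.28% = 1.9634
β_Holloway = 0.277 × 43.31% / 15.28% = 0.7851
β_Norwood = 0.108 × 45.93% / 15.28% = 0.3246
β_P = Σ w_i β_i = 0.15×0.5182 + 0.32×2.6727 + 0.18×1.9634 + 0.18×0.7851 + 0.17×0.3246 = 1.4829
E(R_P) = R_f + β_P × MRP = 2.5% + 1.4829 × 6.4% = 11.99%

11.99%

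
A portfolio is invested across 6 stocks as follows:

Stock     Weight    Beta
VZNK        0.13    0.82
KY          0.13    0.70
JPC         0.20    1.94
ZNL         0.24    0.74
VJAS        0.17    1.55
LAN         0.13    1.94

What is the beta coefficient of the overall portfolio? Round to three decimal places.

1.279

β_P = Σ w_i β_i = 0.13×0.82 + 0.13×0.70 + 0.20×1.94 + 0.24×0.74 + 0.17×1.55 + 0.13×1.94 = 1.2789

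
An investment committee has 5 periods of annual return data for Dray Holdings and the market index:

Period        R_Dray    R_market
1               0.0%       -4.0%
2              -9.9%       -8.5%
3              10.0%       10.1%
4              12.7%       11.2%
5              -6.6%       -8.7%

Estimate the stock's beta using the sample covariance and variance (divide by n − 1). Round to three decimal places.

0.983

Mean R_i = (0.0 − 9.9 + 10.0 + 12.7 − 6.6) / 5 = 1.2400%
Mean R_m = (-4.0 − 8.5 + 10.1 + 11.2 − 8.7) / 5 = 0.0200%
Σ(R_i − R̄_i)(R_m − R̄_m) = 384.6860  ⇒  Cov = 384.6860 / 4 = 96.1715
Σ(R_m − R̄_m)² = 391.3880  ⇒  Var(R_m) = 391.3880 / 4 = 97.8470
β = Cov / Var(R_m) = 96.1715 / 97.8470 = 0.9829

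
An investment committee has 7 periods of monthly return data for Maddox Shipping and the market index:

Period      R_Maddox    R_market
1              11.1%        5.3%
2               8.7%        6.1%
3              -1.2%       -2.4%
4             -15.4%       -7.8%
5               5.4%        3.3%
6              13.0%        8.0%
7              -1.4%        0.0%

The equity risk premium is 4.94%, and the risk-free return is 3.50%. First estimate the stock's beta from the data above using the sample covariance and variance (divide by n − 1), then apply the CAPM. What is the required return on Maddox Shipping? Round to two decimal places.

12.09%

Mean R_i = (11.1 + 8.7 − 1.2 − 15.4 + 5.4 + 13.0 − 1.4) / 7 = 2.8857%
Mean R_m = (5.3 + 6.1 − 2.4 − 7.8 + 3.3 + 8.0 + 0.0) / 7 = 1.7857%
Σ(R_i − R̄_i)(R_m − R̄_m) = 320.6486  ⇒  Cov = 320.6486 / 6 = 53.4414
Σ(R_m − R̄_m)² = 184.4686  ⇒  Var(R_m) = 184.4686 / 6 = 30.7448
β = Cov / Var(R_m) = 53.4414 / 30.7448 = 1.7382
E(R) = R_f + β × MRP = 3.50% + 1.7382 × 4.94% = 12.09%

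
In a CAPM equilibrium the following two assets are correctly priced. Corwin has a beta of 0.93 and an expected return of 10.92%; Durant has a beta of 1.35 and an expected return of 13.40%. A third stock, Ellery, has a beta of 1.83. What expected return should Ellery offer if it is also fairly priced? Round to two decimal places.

16.23%

MRP (SML slope) = (13.40% − 10.92%) / (1.35 − 0.93) = 2.48% / 0.42 = 5.9048%
R_f (intercept) = 10.92% − 0.93 × 5.9048% = 5.4285%
E(R_Ellery) = R_f + β × MRP = 5.4285% + 1.83 × 5.9048% = 16.23%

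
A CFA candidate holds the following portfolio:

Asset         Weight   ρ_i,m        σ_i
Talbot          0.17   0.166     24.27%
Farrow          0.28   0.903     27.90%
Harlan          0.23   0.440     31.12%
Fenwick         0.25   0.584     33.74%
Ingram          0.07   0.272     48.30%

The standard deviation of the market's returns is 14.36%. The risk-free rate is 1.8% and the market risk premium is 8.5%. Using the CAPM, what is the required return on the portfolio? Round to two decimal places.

11.71%

β_Talbot = 0.166 × 24.27% / 14.36% = 0.2806
β_Farrow = 0.903 × 27.90% / 14.36% = 1.7544
β_Harlan = 0.440 × 31.12% / 14.36% = 0.9535
β_Fenwick = 0.584 × 33.74% / 14.36% = 1.3722
β_Ingram = 0.272 × 48.30% / 14.36% = 0.9149
β_P = Σ w_i β_i = 0.17×0.2806 + 0.28×1.7544 + 0.23×0.9535 + 0.25×1.3722 + 0.07×0.9149 = 1.1653
E(R_P) = R_f + β_P × MRP = 1.8% + 1.1653 × 8.5% = 11.71%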